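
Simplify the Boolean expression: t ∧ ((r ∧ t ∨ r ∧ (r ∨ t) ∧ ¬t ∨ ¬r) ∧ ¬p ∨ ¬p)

t ∧ ¬p

t ∧ ((r ∧ t ∨ r ∧ (r ∨ t) ∧ ¬t ∨ ¬r) ∧ ¬p ∨ ¬p)
= t ∧ ((r ∧ t ∨ r ∧ ¬t ∨ ¬r) ∧ ¬p ∨ ¬p)   [absorption]
= t ∧ ((r ∨ ¬r) ∧ ¬p ∨ ¬p)   [distribution]
= t ∧ (¬p ∨ ¬p)   [complement / identity]
= t ∧ ¬p   [idempotence]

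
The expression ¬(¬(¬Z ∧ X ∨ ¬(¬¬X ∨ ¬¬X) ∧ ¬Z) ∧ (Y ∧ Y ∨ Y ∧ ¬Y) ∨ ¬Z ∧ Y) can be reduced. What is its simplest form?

¬Y

¬(¬(¬Z ∧ X ∨ ¬(¬¬X ∨ ¬¬X) ∧ ¬Z) ∧ (Y ∧ Y ∨ Y ∧ ¬Y) ∨ ¬Z ∧ Y)
= ¬(¬(¬Z ∧ X ∨ ¬(¬¬X ∨ ¬¬X) ∧ ¬Z) ∧ Y ∨ ¬Z ∧ Y)   — distribution
= ¬(¬(¬Z ∧ X ∨ ¬X ∧ ¬X ∧ ¬Z) ∧ Y ∨ ¬Z ∧ Y)   — De Morgan
= ¬(¬(¬Z ∧ X ∨ ¬X ∧ ¬Z) ∧ Y ∨ ¬Z ∧ Y)   — idempotence
= ¬(¬¬Z ∧ Y ∨ ¬Z ∧ Y)   — distribution
= ¬(Z ∧ Y ∨ ¬Z ∧ Y)   — double negation
= ¬Y   — distribution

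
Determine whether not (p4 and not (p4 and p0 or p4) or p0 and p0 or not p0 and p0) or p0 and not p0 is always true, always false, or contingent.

not (p4 and not (p4 and p0 or p4) or p0 and p0 or not p0 and p0) or p0 and not p0
= not (p4 and not p4 or p0 and p0 or not p0 and p0) or p0 and not p0   — absorption
= not (p0 and p0 or not p0 and p0) or p0 and not p0   — complement / identity
= not p0 or p0 and not p0   — distribution
= not p0   — complement / identity
This depends on p0, so it is not a constant.

contingent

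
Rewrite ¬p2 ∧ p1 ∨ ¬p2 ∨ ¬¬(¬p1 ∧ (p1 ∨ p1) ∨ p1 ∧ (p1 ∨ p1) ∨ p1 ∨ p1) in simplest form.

¬p2 ∧ p1 ∨ ¬p2 ∨ ¬¬(¬p1 ∧ (p1 ∨ p1) ∨ p1 ∧ (p1 ∨ p1) ∨ p1 ∨ p1)
= ¬p2 ∧ p1 ∨ ¬p2 ∨ ¬¬(p1 ∨ p1 ∨ p1 ∨ p1)   (distribution)
= ¬p2 ∧ p1 ∨ ¬p2 ∨ ¬¬(p1 ∨ p1)   (idempotence)
= ¬p2 ∨ ¬¬(p1 ∨ p1)   (absorption)
= ¬p2 ∨ p1 ∨ p1   (double negation)
= ¬p2 ∨ p1   (idempotence)

¬p2 ∨ p1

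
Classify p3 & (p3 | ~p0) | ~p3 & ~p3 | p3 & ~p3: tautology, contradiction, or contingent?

tautology

p3 & (p3 | ~p0) | ~p3 & ~p3 | p3 & ~p3
= p3 & (p3 | ~p0) | ~p3   — distribution
= p3 | ~p3   — absorption
= 1   — complement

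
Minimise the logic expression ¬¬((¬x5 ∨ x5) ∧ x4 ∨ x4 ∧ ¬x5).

x4

¬¬((¬x5 ∨ x5) ∧ x4 ∨ x4 ∧ ¬x5)
= (¬x5 ∨ x5) ∧ x4 ∨ x4 ∧ ¬x5   (double negation)
= x4 ∨ x4 ∧ ¬x5   (complement / identity)
= x4   (absorption)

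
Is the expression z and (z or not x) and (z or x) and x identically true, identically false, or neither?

neither

z and (z or not x) and (z or x) and x
= z and (z or x) and x   — absorption
= z and x   — absorption
This depends on x, z, so it is not a constant.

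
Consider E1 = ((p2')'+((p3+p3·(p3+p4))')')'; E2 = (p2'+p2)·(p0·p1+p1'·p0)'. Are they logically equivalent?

E1: ((p2')'+((p3+p3·(p3+p4))')')'
    = ((p2')'+((p3+p3)')')'   — absorption
    = p2'·(p3+p3)'   — De Morgan
    = p2'·p3'   — idempotence
E2: (p2'+p2)·(p0·p1+p1'·p0)'
    = (p0·p1+p1'·p0)'   — complement / identity
    = p0'   — distribution
These differ: at p0=0, p1=0, p2=1, p3=1, p4=1, E1 = 0 but E2 = 1.

No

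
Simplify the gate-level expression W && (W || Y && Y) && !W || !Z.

!Z

W && (W || Y && Y) && !W || !Z
= W && (W || Y) && !W || !Z   (idempotence)
= W && !W || !Z   (absorption)
= !Z   (complement / identity)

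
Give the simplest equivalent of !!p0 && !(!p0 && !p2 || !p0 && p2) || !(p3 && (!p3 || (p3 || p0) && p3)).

p0 || !p3

!!p0 && !(!p0 && !p2 || !p0 && p2) || !(p3 && (!p3 || (p3 || p0) && p3))
= !!p0 && !(!p0 && !p2 || !p0 && p2) || !(p3 && (!p3 || p3))
= !!p0 && !!p0 || !(p3 && (!p3 || p3))
= !!p0 || !(p3 && (!p3 || p3))
= !!p0 || !p3
= p0 || !p3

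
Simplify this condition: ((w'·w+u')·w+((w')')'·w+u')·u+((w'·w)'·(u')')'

((w'·w+u')·w+((w')')'·w+u')·u+((w'·w)'·(u')')'
= ((w'·w+u')·w+((w')')'·w+u')·u+w'·w+u'   (De Morgan)
= ((w'·w+u')·w+w'·w+u')·u+w'·w+u'   (double negation)
= (w'·w+u')·u+w'·w+u'   (absorption)
= w'·w+u'   (absorption)
= u'   (complement / identity)

u'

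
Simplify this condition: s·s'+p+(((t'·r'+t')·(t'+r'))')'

s·s'+p+(((t'·r'+t')·(t'+r'))')'
= s·s'+p+(t'·r'+t')·(t'+r')   (double negation)
= s·s'+p+t'·(t'+r')   (absorption)
= p+t'·(t'+r')   (complement / identity)
= p+t'   (absorption)

p+t'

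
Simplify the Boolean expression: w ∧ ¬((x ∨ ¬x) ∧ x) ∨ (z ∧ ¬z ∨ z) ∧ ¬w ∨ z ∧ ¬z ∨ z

w ∧ ¬x ∨ z

w ∧ ¬((x ∨ ¬x) ∧ x) ∨ (z ∧ ¬z ∨ z) ∧ ¬w ∨ z ∧ ¬z ∨ z
= w ∧ ¬((x ∨ ¬x) ∧ x) ∨ z ∧ ¬z ∨ z   (absorption)
= w ∧ ¬x ∨ z ∧ ¬z ∨ z   (complement / identity)
= w ∧ ¬x ∨ z   (complement / identity)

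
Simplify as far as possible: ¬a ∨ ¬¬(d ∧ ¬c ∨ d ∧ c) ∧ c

¬a ∨ ¬¬(d ∧ ¬c ∨ d ∧ c) ∧ c
= ¬a ∨ ¬¬d ∧ c   [distribution]
= ¬a ∨ d ∧ c   [double negation]

¬a ∨ d ∧ c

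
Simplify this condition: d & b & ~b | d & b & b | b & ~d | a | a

d & b & ~b | d & b & b | b & ~d | a | a
= d & b | b & ~d | a | a   (distribution)
= d & b | b & ~d | a   (idempotence)
= b | a   (distribution)

b | a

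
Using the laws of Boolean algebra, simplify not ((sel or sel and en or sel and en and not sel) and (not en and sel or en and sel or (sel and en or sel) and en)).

not ((sel or sel and en or sel and en and not sel) and (not en and sel or en and sel or (sel and en or sel) and en))
= not ((sel or sel and en or sel and en and not sel) and (sel or (sel and en or sel) and en))   (distribution)
= not ((sel or sel and en) and (sel or (sel and en or sel) and en))   (absorption)
= not ((sel or sel and en) and (sel or sel and en))   (absorption)
= not (sel or sel and en)   (idempotence)
= not sel   (absorption)

not sel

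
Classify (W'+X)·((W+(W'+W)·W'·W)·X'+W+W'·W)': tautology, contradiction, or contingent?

(W'+X)·((W+(W'+W)·W'·W)·X'+W+W'·W)'
= (W'+X)·((W+W'·W)·X'+W+W'·W)'   — complement / identity
= (W'+X)·(W+W'·W)'   — absorption
= (W'+X)·W'   — complement / identity
= W'   — absorption
This depends on W, so it is not a constant.

contingent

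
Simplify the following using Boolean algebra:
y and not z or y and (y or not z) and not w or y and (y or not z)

y

y and not z or y and (y or not z) and not w or y and (y or not z)
= y and not z or y and (y or not z)   — absorption
= y and not z or y   — absorption
= y   — absorption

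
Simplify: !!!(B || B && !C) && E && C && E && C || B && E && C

E && C

!!!(B || B && !C) && E && C && E && C || B && E && C
= !(B || B && !C) && E && C && E && C || B && E && C   [double negation]
= !B && E && C && E && C || B && E && C   [absorption]
= !B && E && C || B && E && C   [idempotence]
= E && C   [distribution]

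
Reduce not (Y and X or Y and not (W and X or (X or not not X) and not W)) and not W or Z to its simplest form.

not Y and not W or Z

not (Y and X or Y and not (W and X or (X or not not X) and not W)) and not W or Z
= not (Y and X or Y and not (W and X or (X or X) and not W)) and not W or Z   (double negation)
= not (Y and X or Y and not (W and X or X and not W)) and not W or Z   (idempotence)
= not (Y and X or Y and not X) and not W or Z   (distribution)
= not Y and not W or Z   (distribution)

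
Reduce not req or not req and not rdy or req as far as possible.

True

not req or not req and not rdy or req
= not req or req   [absorption]
= True   [complement]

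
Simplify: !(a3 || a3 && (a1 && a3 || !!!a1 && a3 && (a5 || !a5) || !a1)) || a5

!(a3 || a3 && (a1 && a3 || !!!a1 && a3 && (a5 || !a5) || !a1)) || a5
= !(a3 || a3 && (a1 && a3 || !a1 && a3 && (a5 || !a5) || !a1)) || a5   [double negation]
= !(a3 || a3 && (a1 && a3 || !a1 && a3 || !a1)) || a5   [complement / identity]
= !(a3 || a3 && (a3 || !a1)) || a5   [distribution]
= !(a3 || a3) || a5   [absorption]
= !a3 || a5   [idempotence]

!a3 || a5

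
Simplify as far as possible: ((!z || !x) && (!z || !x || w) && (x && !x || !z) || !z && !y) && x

((!z || !x) && (!z || !x || w) && (x && !x || !z) || !z && !y) && x
= ((!z || !x) && (x && !x || !z) || !z && !y) && x   [absorption]
= ((!z || !x) && !z || !z && !y) && x   [complement / identity]
= (!z || !z && !y) && x   [absorption]
= !z && x   [absorption]

!z && x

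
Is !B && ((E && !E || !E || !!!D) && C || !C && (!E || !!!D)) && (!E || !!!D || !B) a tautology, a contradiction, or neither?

neither

!B && ((E && !E || !E || !!!D) && C || !C && (!E || !!!D)) && (!E || !!!D || !B)
= !B && ((!E || !!!D) && C || !C && (!E || !!!D)) && (!E || !!!D || !B)   (complement / identity)
= !B && (!E || !!!D) && (!E || !!!D || !B)   (distribution)
= !B && (!E || !!!D)   (absorption)
= !B && (!E || !D)   (double negation)
This depends on B, D, E, so it is not a constant.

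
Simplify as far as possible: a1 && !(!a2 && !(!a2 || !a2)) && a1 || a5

a1 || a5

a1 && !(!a2 && !(!a2 || !a2)) && a1 || a5
= a1 && (a2 || !a2 || !a2) && a1 || a5   — De Morgan
= a1 && (a2 || !a2) && a1 || a5   — idempotence
= a1 && a1 || a5   — complement / identity
= a1 || a5   — idempotence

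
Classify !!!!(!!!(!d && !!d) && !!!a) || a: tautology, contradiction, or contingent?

!!!!(!!!(!d && !!d) && !!!a) || a
= !!!(!!(!d && !!d) || !!a) || a   [De Morgan]
= !(!!(!d && !!d) || !!a) || a   [double negation]
= !(!d && !!d) && !a || a   [De Morgan]
= (d || !d) && !a || a   [De Morgan]
= !a || a   [complement / identity]
= true   [complement]

tautology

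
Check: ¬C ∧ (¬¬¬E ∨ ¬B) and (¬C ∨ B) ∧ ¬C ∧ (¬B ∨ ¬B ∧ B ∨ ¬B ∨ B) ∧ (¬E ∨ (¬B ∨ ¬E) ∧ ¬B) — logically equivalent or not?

Yes

E1: ¬C ∧ (¬¬¬E ∨ ¬B)
    = ¬C ∧ (¬E ∨ ¬B)
E2: (¬C ∨ B) ∧ ¬C ∧ (¬B ∨ ¬B ∧ B ∨ ¬B ∨ B) ∧ (¬E ∨ (¬B ∨ ¬E) ∧ ¬B)
    = (¬C ∨ B) ∧ ¬C ∧ (¬B ∨ ¬B ∧ B ∨ ¬B ∨ B) ∧ (¬E ∨ ¬B)
    = (¬C ∨ B) ∧ ¬C ∧ ((¬B ∧ B ∨ ¬B ∨ B) ∧ ¬E ∨ ¬B)
    = ¬C ∧ ((¬B ∧ B ∨ ¬B ∨ B) ∧ ¬E ∨ ¬B)
    = ¬C ∧ ((¬B ∨ B) ∧ ¬E ∨ ¬B)
    = ¬C ∧ (¬E ∨ ¬B)
Both reduce to ¬C ∧ (¬E ∨ ¬B), so they are equivalent.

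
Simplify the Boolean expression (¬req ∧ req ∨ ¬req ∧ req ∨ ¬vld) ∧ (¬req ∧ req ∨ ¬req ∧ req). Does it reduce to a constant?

False

(¬req ∧ req ∨ ¬req ∧ req ∨ ¬vld) ∧ (¬req ∧ req ∨ ¬req ∧ req)
= ¬req ∧ req ∨ ¬req ∧ req   — absorption
= ¬req ∧ req   — idempotence
= False   — complement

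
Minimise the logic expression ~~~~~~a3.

~~~~~~a3
= ~~~~a3
= ~~a3
= a3

a3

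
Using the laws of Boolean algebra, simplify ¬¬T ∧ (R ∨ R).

¬¬T ∧ (R ∨ R)
= T ∧ (R ∨ R)   [double negation]
= T ∧ R   [idempotence]

T ∧ R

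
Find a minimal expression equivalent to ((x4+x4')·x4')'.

((x4+x4')·x4')'
= (x4')'   (complement / identity)
= x4   (double negation)

x4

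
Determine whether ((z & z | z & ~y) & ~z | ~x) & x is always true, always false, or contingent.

((z & z | z & ~y) & ~z | ~x) & x
= ((z | ~y) & z & ~z | ~x) & x
= (z & ~z | ~x) & x
= ~x & x
= 0

always false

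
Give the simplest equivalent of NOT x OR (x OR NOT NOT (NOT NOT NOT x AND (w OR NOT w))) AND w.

NOT x OR w

NOT x OR (x OR NOT NOT (NOT NOT NOT x AND (w OR NOT w))) AND w
= NOT x OR (x OR NOT NOT NOT NOT NOT x) AND w   — complement / identity
= NOT x OR (x OR NOT NOT NOT x) AND w   — double negation
= NOT x OR (x OR NOT x) AND w   — double negation
= NOT x OR w   — complement / identity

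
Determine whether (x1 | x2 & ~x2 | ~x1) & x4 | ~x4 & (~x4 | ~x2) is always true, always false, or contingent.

(x1 | x2 & ~x2 | ~x1) & x4 | ~x4 & (~x4 | ~x2)
= (x1 | x2 & ~x2 | ~x1) & x4 | ~x4   [absorption]
= (x1 | ~x1) & x4 | ~x4   [complement / identity]
= x4 | ~x4   [complement / identity]
= 1   [complement]

always true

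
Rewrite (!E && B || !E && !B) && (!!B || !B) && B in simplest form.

(!E && B || !E && !B) && (!!B || !B) && B
= (!E && B || !E && !B) && (B || !B) && B
= (!E && B || !E && !B) && B
= !E && B

!E && B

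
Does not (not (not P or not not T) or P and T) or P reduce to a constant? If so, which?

yes, True

not (not (not P or not not T) or P and T) or P
= not (P and not T or P and T) or P   [De Morgan]
= not P or P   [distribution]
= True   [complement]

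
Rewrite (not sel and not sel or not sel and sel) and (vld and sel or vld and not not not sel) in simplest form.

(not sel and not sel or not sel and sel) and (vld and sel or vld and not not not sel)
= (not sel and not sel or not sel and sel) and (vld and sel or vld and not sel)
= not sel and (vld and sel or vld and not sel)
= not sel and (sel or not sel) and vld
= not sel and vld

not sel and vld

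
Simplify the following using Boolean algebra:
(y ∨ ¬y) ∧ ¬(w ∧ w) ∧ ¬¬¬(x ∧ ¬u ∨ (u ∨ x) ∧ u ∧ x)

(y ∨ ¬y) ∧ ¬(w ∧ w) ∧ ¬¬¬(x ∧ ¬u ∨ (u ∨ x) ∧ u ∧ x)
= ¬(w ∧ w) ∧ ¬¬¬(x ∧ ¬u ∨ (u ∨ x) ∧ u ∧ x)   [complement / identity]
= ¬w ∧ ¬¬¬(x ∧ ¬u ∨ (u ∨ x) ∧ u ∧ x)   [idempotence]
= ¬w ∧ ¬¬¬(x ∧ ¬u ∨ u ∧ x)   [absorption]
= ¬w ∧ ¬¬¬x   [distribution]
= ¬w ∧ ¬x   [double negation]

¬w ∧ ¬x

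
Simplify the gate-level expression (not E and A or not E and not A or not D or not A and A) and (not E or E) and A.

(not E and A or not E and not A or not D or not A and A) and (not E or E) and A
= (not E or not D or not A and A) and (not E or E) and A   [distribution]
= (not E or not D) and (not E or E) and A   [complement / identity]
= (not E or not D) and A   [complement / identity]

(not E or not D) and A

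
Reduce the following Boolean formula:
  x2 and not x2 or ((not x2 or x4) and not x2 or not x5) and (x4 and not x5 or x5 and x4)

x2 and not x2 or ((not x2 or x4) and not x2 or not x5) and (x4 and not x5 or x5 and x4)
= x2 and not x2 or (not x2 or not x5) and (x4 and not x5 or x5 and x4)
= x2 and not x2 or (not x2 or not x5) and x4
= (not x2 or not x5) and x4

(not x2 or not x5) and x4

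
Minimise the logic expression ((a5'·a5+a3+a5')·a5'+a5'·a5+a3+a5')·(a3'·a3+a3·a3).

a3

((a5'·a5+a3+a5')·a5'+a5'·a5+a3+a5')·(a3'·a3+a3·a3)
= (a5'·a5+a3+a5')·(a3'·a3+a3·a3)
= (a3+a5')·(a3'·a3+a3·a3)
= (a3+a5')·a3
= a3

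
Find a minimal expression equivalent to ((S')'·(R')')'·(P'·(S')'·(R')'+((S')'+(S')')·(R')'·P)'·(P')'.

((S')'·(R')')'·(P'·(S')'·(R')'+((S')'+(S')')·(R')'·P)'·(P')'
= ((S')'·(R')')'·(P'·(S')'·(R')'+(S')'·(R')'·P)'·(P')'
= ((S')'·(R')')'·((S')'·(R')')'·(P')'
= ((S')'·(R')')'·(P')'
= ((S')'·(R')')'·P
= (S'+R')·P

(S'+R')·P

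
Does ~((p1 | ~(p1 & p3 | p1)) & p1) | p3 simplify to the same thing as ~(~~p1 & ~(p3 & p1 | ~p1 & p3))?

E1: ~((p1 | ~(p1 & p3 | p1)) & p1) | p3
    = ~((p1 | ~p1) & p1) | p3   (absorption)
    = ~p1 | p3   (complement / identity)
E2: ~(~~p1 & ~(p3 & p1 | ~p1 & p3))
    = ~(~~p1 & ~p3)   (distribution)
    = ~p1 | p3   (De Morgan)
Both reduce to ~p1 | p3, so they are equivalent.

Yes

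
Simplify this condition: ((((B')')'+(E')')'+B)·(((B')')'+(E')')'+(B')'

((((B')')'+(E')')'+B)·(((B')')'+(E')')'+(B')'
= (((B')')'+(E')')'+(B')'   [absorption]
= (B')'·E'+(B')'   [De Morgan]
= (B')'   [absorption]
= B   [double negation]

B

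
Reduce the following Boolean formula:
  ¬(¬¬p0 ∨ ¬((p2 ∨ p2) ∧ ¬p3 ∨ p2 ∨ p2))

¬(¬¬p0 ∨ ¬((p2 ∨ p2) ∧ ¬p3 ∨ p2 ∨ p2))
= ¬p0 ∧ ((p2 ∨ p2) ∧ ¬p3 ∨ p2 ∨ p2)   [De Morgan]
= ¬p0 ∧ (p2 ∨ p2)   [absorption]
= ¬p0 ∧ p2   [idempotence]

¬p0 ∧ p2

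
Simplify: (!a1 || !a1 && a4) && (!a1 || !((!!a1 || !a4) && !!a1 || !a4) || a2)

!a1

(!a1 || !a1 && a4) && (!a1 || !((!!a1 || !a4) && !!a1 || !a4) || a2)
= (!a1 || !a1 && a4) && (!a1 || !(!!a1 || !a4) || a2)   [absorption]
= (!a1 || !a1 && a4) && (!a1 || !a1 && a4 || a2)   [De Morgan]
= !a1 || !a1 && a4   [absorption]
= !a1   [absorption]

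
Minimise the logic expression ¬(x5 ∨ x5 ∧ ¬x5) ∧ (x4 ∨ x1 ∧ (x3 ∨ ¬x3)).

¬x5 ∧ (x4 ∨ x1)

¬(x5 ∨ x5 ∧ ¬x5) ∧ (x4 ∨ x1 ∧ (x3 ∨ ¬x3))
= ¬x5 ∧ (x4 ∨ x1 ∧ (x3 ∨ ¬x3))   (complement / identity)
= ¬x5 ∧ (x4 ∨ x1)   (complement / identity)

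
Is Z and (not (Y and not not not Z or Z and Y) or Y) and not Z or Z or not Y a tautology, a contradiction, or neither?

Z and (not (Y and not not not Z or Z and Y) or Y) and not Z or Z or not Y
= Z and (not (Y and not Z or Z and Y) or Y) and not Z or Z or not Y
= Z and (not Y or Y) and not Z or Z or not Y
= Z and not Z or Z or not Y
= Z or not Y
This depends on Y, Z, so it is not a constant.

neither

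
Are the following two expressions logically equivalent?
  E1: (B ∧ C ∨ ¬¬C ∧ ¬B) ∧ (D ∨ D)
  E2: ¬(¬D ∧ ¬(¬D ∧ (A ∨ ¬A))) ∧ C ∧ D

Yes

E1: (B ∧ C ∨ ¬¬C ∧ ¬B) ∧ (D ∨ D)
    = (B ∧ C ∨ C ∧ ¬B) ∧ (D ∨ D)   [double negation]
    = C ∧ (D ∨ D)   [distribution]
    = C ∧ D   [idempotence]
E2: ¬(¬D ∧ ¬(¬D ∧ (A ∨ ¬A))) ∧ C ∧ D
    = (D ∨ ¬D ∧ (A ∨ ¬A)) ∧ C ∧ D   [De Morgan]
    = (D ∨ ¬D) ∧ C ∧ D   [complement / identity]
    = C ∧ D   [complement / identity]
Both reduce to C ∧ D, so they are equivalent.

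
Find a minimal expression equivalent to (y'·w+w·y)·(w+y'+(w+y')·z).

(y'·w+w·y)·(w+y'+(w+y')·z)
= (y'·w+w·y)·(w+y')   — absorption
= w·(w+y')   — distribution
= w   — absorption

w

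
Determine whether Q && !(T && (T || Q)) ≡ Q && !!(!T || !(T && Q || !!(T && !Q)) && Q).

E1: Q && !(T && (T || Q))
    = Q && !T
E2: Q && !!(!T || !(T && Q || !!(T && !Q)) && Q)
    = Q && !!(!T || !(T && Q || T && !Q) && Q)
    = Q && !!(!T || !T && Q)
    = Q && !!!T
    = Q && !T
Both reduce to Q && !T, so they are equivalent.

Yes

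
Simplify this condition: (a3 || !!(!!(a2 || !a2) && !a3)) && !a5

!a5

(a3 || !!(!!(a2 || !a2) && !a3)) && !a5
= (a3 || !!((a2 || !a2) && !a3)) && !a5   — double negation
= (a3 || !!!a3) && !a5   — complement / identity
= (a3 || !a3) && !a5   — double negation
= !a5   — complement / identity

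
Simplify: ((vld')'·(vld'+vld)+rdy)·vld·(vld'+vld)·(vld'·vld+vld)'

((vld')'·(vld'+vld)+rdy)·vld·(vld'+vld)·(vld'·vld+vld)'
= (vld·(vld'+vld)+rdy)·vld·(vld'+vld)·(vld'·vld+vld)'   — double negation
= (vld·(vld'+vld)+rdy)·vld·(vld'+vld)·vld'   — complement / identity
= vld·(vld'+vld)·vld'   — absorption
= vld·vld'   — complement / identity
= 0   — complement

0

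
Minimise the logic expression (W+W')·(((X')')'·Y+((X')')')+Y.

(W+W')·(((X')')'·Y+((X')')')+Y
= (W+W')·((X')')'+Y   — absorption
= ((X')')'+Y   — complement / identity
= X'+Y   — double negation

X'+Y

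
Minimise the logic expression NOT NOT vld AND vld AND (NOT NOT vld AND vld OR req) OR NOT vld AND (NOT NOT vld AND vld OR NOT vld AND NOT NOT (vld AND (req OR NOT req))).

NOT NOT vld AND vld AND (NOT NOT vld AND vld OR req) OR NOT vld AND (NOT NOT vld AND vld OR NOT vld AND NOT NOT (vld AND (req OR NOT req)))
= NOT NOT vld AND vld AND (NOT NOT vld AND vld OR req) OR NOT vld AND (NOT NOT vld AND vld OR NOT vld AND NOT NOT vld)   (complement / identity)
= NOT NOT vld AND vld OR NOT vld AND (NOT NOT vld AND vld OR NOT vld AND NOT NOT vld)   (absorption)
= NOT NOT vld AND vld OR NOT vld AND NOT NOT vld   (distribution)
= NOT NOT vld   (distribution)
= vld   (double negation)

vld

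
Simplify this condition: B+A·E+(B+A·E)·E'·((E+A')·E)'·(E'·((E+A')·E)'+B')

B+A·E

B+A·E+(B+A·E)·E'·((E+A')·E)'·(E'·((E+A')·E)'+B')
= B+A·E+(B+A·E)·E'·((E+A')·E)'   (absorption)
= B+A·E+(B+A·E)·E'·E'   (absorption)
= B+A·E+(B+A·E)·E'   (idempotence)
= B+A·E   (absorption)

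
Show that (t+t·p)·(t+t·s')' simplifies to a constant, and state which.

(t+t·p)·(t+t·s')'
= (t+t·p)·t'
= t·t'
= 0

0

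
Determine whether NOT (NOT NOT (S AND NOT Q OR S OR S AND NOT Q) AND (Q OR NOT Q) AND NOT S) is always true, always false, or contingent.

NOT (NOT NOT (S AND NOT Q OR S OR S AND NOT Q) AND (Q OR NOT Q) AND NOT S)
= NOT (NOT NOT (S AND NOT Q OR S OR S AND NOT Q) AND NOT S)   — complement / identity
= NOT (S AND NOT Q OR S OR S AND NOT Q) OR S   — De Morgan
= NOT (S OR S AND NOT Q) OR S   — absorption
= NOT S OR S   — absorption
= TRUE   — complement

always true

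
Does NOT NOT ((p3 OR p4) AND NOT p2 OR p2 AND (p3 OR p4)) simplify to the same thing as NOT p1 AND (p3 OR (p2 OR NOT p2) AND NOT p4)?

E1: NOT NOT ((p3 OR p4) AND NOT p2 OR p2 AND (p3 OR p4))
    = (p3 OR p4) AND NOT p2 OR p2 AND (p3 OR p4)   [double negation]
    = p3 OR p4   [distribution]
E2: NOT p1 AND (p3 OR (p2 OR NOT p2) AND NOT p4)
    = NOT p1 AND (p3 OR NOT p4)   [complement / identity]
These differ: at p1=1, p2=0, p3=1, p4=1, E1 = 1 but E2 = 0.

No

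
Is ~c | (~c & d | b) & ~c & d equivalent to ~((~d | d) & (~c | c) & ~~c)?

Yes

E1: ~c | (~c & d | b) & ~c & d
    = ~c | ~c & d   (absorption)
    = ~c   (absorption)
E2: ~((~d | d) & (~c | c) & ~~c)
    = ~((~d | d) & (~c | c) & c)   (double negation)
    = ~((~c | c) & c)   (complement / identity)
    = ~c   (complement / identity)
Both reduce to ~c, so they are equivalent.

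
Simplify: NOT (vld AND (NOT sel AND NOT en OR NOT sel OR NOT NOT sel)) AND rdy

NOT vld AND rdy

NOT (vld AND (NOT sel AND NOT en OR NOT sel OR NOT NOT sel)) AND rdy
= NOT (vld AND (NOT sel OR NOT NOT sel)) AND rdy   [absorption]
= NOT (vld AND (NOT sel OR sel)) AND rdy   [double negation]
= NOT vld AND rdy   [complement / identity]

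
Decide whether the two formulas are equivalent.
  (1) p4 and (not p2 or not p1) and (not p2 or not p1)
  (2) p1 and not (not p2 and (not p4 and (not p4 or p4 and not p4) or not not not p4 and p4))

E1: p4 and (not p2 or not p1) and (not p2 or not p1)
    = p4 and (not p2 or not p1)   (idempotence)
E2: p1 and not (not p2 and (not p4 and (not p4 or p4 and not p4) or not not not p4 and p4))
    = p1 and not (not p2 and (not p4 and not p4 or not not not p4 and p4))   (complement / identity)
    = p1 and not (not p2 and (not p4 and not p4 or not p4 and p4))   (double negation)
    = p1 and not (not p2 and not p4)   (distribution)
    = p1 and (p2 or p4)   (De Morgan)
These differ: at p1=0, p2=1, p4=1, E1 = 1 but E2 = 0.

No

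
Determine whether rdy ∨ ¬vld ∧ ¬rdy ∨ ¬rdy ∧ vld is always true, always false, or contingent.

rdy ∨ ¬vld ∧ ¬rdy ∨ ¬rdy ∧ vld
= rdy ∨ ¬rdy   — distribution
= True   — complement

always true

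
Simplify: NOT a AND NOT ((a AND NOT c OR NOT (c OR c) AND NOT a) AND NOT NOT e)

NOT a AND NOT ((a AND NOT c OR NOT (c OR c) AND NOT a) AND NOT NOT e)
= NOT a AND NOT ((a AND NOT c OR NOT c AND NOT a) AND NOT NOT e)   — idempotence
= NOT a AND NOT (NOT c AND NOT NOT e)   — distribution
= NOT a AND (c OR NOT e)   — De Morgan

NOT a AND (c OR NOT e)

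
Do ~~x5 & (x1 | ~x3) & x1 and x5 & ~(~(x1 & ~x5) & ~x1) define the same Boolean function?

Yes

E1: ~~x5 & (x1 | ~x3) & x1
    = ~~x5 & x1   — absorption
    = x5 & x1   — double negation
E2: x5 & ~(~(x1 & ~x5) & ~x1)
    = x5 & (x1 & ~x5 | x1)   — De Morgan
    = x5 & x1   — absorption
Both reduce to x5 & x1, so they are equivalent.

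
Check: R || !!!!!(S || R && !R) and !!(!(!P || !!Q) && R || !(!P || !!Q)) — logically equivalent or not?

E1: R || !!!!!(S || R && !R)
    = R || !!!(S || R && !R)   — double negation
    = R || !!!S   — complement / identity
    = R || !S   — double negation
E2: !!(!(!P || !!Q) && R || !(!P || !!Q))
    = !!!(!P || !!Q)   — absorption
    = !!(P && !Q)   — De Morgan
    = P && !Q   — double negation
These differ: at P=0, Q=0, R=1, S=0, E1 = 1 but E2 = 0.

No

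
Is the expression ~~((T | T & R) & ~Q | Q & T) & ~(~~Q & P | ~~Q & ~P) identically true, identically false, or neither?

neither

~~((T | T & R) & ~Q | Q & T) & ~(~~Q & P | ~~Q & ~P)
= ~~((T | T & R) & ~Q | Q & T) & ~~~Q
= ~~(T & ~Q | Q & T) & ~~~Q
= ~~(T & ~Q | Q & T) & ~Q
= ~~T & ~Q
= T & ~Q
This depends on Q, T, so it is not a constant.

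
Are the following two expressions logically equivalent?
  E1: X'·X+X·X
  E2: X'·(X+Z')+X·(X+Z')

E1: X'·X+X·X
    = X   (distribution)
E2: X'·(X+Z')+X·(X+Z')
    = X+Z'   (distribution)
These differ: at X=0, Z=0, E1 = 0 but E2 = 1.

No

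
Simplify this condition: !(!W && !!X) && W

W

!(!W && !!X) && W
= (W || !X) && W
= W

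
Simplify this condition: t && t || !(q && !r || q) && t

t && t || !(q && !r || q) && t
= t && t || !q && t
= (t || !q) && t
= t

t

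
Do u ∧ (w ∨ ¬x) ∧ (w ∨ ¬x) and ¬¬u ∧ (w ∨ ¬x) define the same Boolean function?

E1: u ∧ (w ∨ ¬x) ∧ (w ∨ ¬x)
    = u ∧ (w ∨ ¬x)
E2: ¬¬u ∧ (w ∨ ¬x)
    = u ∧ (w ∨ ¬x)
Both reduce to u ∧ (w ∨ ¬x), so they are equivalent.

Yes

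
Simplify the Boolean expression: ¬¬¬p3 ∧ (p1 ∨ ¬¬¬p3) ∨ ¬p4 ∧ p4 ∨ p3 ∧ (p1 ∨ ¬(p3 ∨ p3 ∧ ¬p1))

p1 ∨ ¬p3

¬¬¬p3 ∧ (p1 ∨ ¬¬¬p3) ∨ ¬p4 ∧ p4 ∨ p3 ∧ (p1 ∨ ¬(p3 ∨ p3 ∧ ¬p1))
= ¬¬¬p3 ∧ (p1 ∨ ¬¬¬p3) ∨ p3 ∧ (p1 ∨ ¬(p3 ∨ p3 ∧ ¬p1))   [complement / identity]
= ¬¬¬p3 ∧ (p1 ∨ ¬¬¬p3) ∨ p3 ∧ (p1 ∨ ¬p3)   [absorption]
= ¬p3 ∧ (p1 ∨ ¬¬¬p3) ∨ p3 ∧ (p1 ∨ ¬p3)   [double negation]
= ¬p3 ∧ (p1 ∨ ¬p3) ∨ p3 ∧ (p1 ∨ ¬p3)   [double negation]
= p1 ∨ ¬p3   [distribution]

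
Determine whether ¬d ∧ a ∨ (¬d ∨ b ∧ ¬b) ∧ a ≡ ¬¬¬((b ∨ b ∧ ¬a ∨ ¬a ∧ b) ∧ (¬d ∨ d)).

E1: ¬d ∧ a ∨ (¬d ∨ b ∧ ¬b) ∧ a
    = ¬d ∧ a ∨ ¬d ∧ a   [complement / identity]
    = ¬d ∧ a   [idempotence]
E2: ¬¬¬((b ∨ b ∧ ¬a ∨ ¬a ∧ b) ∧ (¬d ∨ d))
    = ¬¬¬((b ∨ (b ∨ b) ∧ ¬a) ∧ (¬d ∨ d))   [distribution]
    = ¬¬¬(b ∨ (b ∨ b) ∧ ¬a)   [complement / identity]
    = ¬(b ∨ (b ∨ b) ∧ ¬a)   [double negation]
    = ¬(b ∨ b ∧ ¬a)   [idempotence]
    = ¬b   [absorption]
These differ: at a=0, b=0, d=0, E1 = 0 but E2 = 1.

No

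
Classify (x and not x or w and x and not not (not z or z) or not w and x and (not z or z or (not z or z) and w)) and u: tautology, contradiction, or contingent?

(x and not x or w and x and not not (not z or z) or not w and x and (not z or z or (not z or z) and w)) and u
= (x and not x or w and x and not not (not z or z) or not w and x and (not z or z)) and u
= (x and not x or w and x and (not z or z) or not w and x and (not z or z)) and u
= (x and not x or x and (not z or z)) and u
= (x and not x or x) and u
= x and u
This depends on u, x, so it is not a constant.

contingent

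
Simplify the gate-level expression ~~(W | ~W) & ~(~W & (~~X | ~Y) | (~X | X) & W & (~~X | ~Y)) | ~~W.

~X & Y | W

~~(W | ~W) & ~(~W & (~~X | ~Y) | (~X | X) & W & (~~X | ~Y)) | ~~W
= ~~(W | ~W) & ~(~W & (~~X | ~Y) | W & (~~X | ~Y)) | ~~W   — complement / identity
= ~~(W | ~W) & ~(~~X | ~Y) | ~~W   — distribution
= ~~(W | ~W) & ~(~~X | ~Y) | W   — double negation
= (W | ~W) & ~(~~X | ~Y) | W   — double negation
= ~(~~X | ~Y) | W   — complement / identity
= ~X & Y | W   — De Morgan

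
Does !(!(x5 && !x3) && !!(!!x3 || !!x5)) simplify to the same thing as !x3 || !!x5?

No

E1: !(!(x5 && !x3) && !!(!!x3 || !!x5))
    = x5 && !x3 || !(!!x3 || !!x5)   — De Morgan
    = x5 && !x3 || !x3 && !x5   — De Morgan
    = !x3   — distribution
E2: !x3 || !!x5
    = !x3 || x5   — double negation
These differ: at x3=1, x5=1, E1 = 0 but E2 = 1.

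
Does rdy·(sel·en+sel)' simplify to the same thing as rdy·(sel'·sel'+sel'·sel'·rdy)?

E1: rdy·(sel·en+sel)'
    = rdy·sel'   [absorption]
E2: rdy·(sel'·sel'+sel'·sel'·rdy)
    = rdy·sel'·sel'   [absorption]
    = rdy·sel'   [idempotence]
Both reduce to rdy·sel', so they are equivalent.

Yes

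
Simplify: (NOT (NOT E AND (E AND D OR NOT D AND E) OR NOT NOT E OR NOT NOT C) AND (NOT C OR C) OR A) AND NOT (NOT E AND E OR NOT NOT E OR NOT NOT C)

(NOT (NOT E AND (E AND D OR NOT D AND E) OR NOT NOT E OR NOT NOT C) AND (NOT C OR C) OR A) AND NOT (NOT E AND E OR NOT NOT E OR NOT NOT C)
= (NOT (NOT E AND (E AND D OR NOT D AND E) OR NOT NOT E OR NOT NOT C) OR A) AND NOT (NOT E AND E OR NOT NOT E OR NOT NOT C)   (complement / identity)
= (NOT (NOT E AND E OR NOT NOT E OR NOT NOT C) OR A) AND NOT (NOT E AND E OR NOT NOT E OR NOT NOT C)   (distribution)
= NOT (NOT E AND E OR NOT NOT E OR NOT NOT C)   (absorption)
= NOT (NOT NOT E OR NOT NOT C)   (complement / identity)
= NOT E AND NOT C   (De Morgan)

NOT E AND NOT C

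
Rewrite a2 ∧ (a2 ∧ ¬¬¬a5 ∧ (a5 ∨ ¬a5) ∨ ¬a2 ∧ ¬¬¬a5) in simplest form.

a2 ∧ (a2 ∧ ¬¬¬a5 ∧ (a5 ∨ ¬a5) ∨ ¬a2 ∧ ¬¬¬a5)
= a2 ∧ (a2 ∧ ¬¬¬a5 ∨ ¬a2 ∧ ¬¬¬a5)   — complement / identity
= a2 ∧ ¬¬¬a5   — distribution
= a2 ∧ ¬a5   — double negation

a2 ∧ ¬a5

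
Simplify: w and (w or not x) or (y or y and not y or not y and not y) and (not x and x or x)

w and (w or not x) or (y or y and not y or not y and not y) and (not x and x or x)
= w and (w or not x) or (y or not y) and (not x and x or x)   [distribution]
= w and (w or not x) or not x and x or x   [complement / identity]
= w and (w or not x) or x   [complement / identity]
= w or x   [absorption]

w or x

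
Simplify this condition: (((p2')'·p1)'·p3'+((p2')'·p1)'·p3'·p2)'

(((p2')'·p1)'·p3'+((p2')'·p1)'·p3'·p2)'
= (((p2')'·p1)'·p3')'   (absorption)
= ((p2·p1)'·p3')'   (double negation)
= p2·p1+p3   (De Morgan)

p2·p1+p3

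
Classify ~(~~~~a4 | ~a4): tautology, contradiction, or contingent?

contradiction

~(~~~~a4 | ~a4)
= ~~~a4 & a4   — De Morgan
= ~a4 & a4   — double negation
= 0   — complement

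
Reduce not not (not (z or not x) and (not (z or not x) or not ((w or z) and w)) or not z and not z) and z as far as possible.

False

not not (not (z or not x) and (not (z or not x) or not ((w or z) and w)) or not z and not z) and z
= not not (not (z or not x) and (not (z or not x) or not w) or not z and not z) and z   — absorption
= not not (not (z or not x) or not z and not z) and z   — absorption
= not not (not (z or not x) or not z) and z   — idempotence
= not ((z or not x) and z) and z   — De Morgan
= not z and z   — absorption
= False   — complement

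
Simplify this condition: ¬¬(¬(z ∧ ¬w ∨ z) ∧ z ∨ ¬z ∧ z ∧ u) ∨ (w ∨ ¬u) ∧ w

¬¬(¬(z ∧ ¬w ∨ z) ∧ z ∨ ¬z ∧ z ∧ u) ∨ (w ∨ ¬u) ∧ w
= ¬(z ∧ ¬w ∨ z) ∧ z ∨ ¬z ∧ z ∧ u ∨ (w ∨ ¬u) ∧ w   — double negation
= ¬z ∧ z ∨ ¬z ∧ z ∧ u ∨ (w ∨ ¬u) ∧ w   — absorption
= ¬z ∧ z ∨ (w ∨ ¬u) ∧ w   — absorption
= (w ∨ ¬u) ∧ w   — complement / identity
= w   — absorption

w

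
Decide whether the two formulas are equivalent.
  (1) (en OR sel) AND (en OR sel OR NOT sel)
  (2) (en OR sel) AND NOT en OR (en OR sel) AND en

Yes

E1: (en OR sel) AND (en OR sel OR NOT sel)
    = en OR sel   — absorption
E2: (en OR sel) AND NOT en OR (en OR sel) AND en
    = en OR sel   — distribution
Both reduce to en OR sel, so they are equivalent.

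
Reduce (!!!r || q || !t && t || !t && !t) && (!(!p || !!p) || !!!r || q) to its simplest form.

(!!!r || q || !t && t || !t && !t) && (!(!p || !!p) || !!!r || q)
= (!!!r || q || !t && t || !t && !t) && (p && !p || !!!r || q)
= (!!!r || q || !t && t || !t && !t) && (!!!r || q)
= (!!!r || q || !t) && (!!!r || q)
= !!!r || q
= !r || q

!r || q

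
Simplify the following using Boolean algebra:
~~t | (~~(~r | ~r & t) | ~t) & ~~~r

~~t | (~~(~r | ~r & t) | ~t) & ~~~r
= ~~t | (~~~r | ~t) & ~~~r   — absorption
= ~~t | ~~~r   — absorption
= ~~t | ~r   — double negation
= t | ~r   — double negation

t | ~r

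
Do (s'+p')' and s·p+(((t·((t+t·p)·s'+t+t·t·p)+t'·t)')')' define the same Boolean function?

E1: (s'+p')'
    = s·p   — De Morgan
E2: s·p+(((t·((t+t·p)·s'+t+t·t·p)+t'·t)')')'
    = s·p+(((t·((t+t·p)·s'+t+t·p)+t'·t)')')'   — idempotence
    = s·p+(((t·(t+t·p)+t'·t)')')'   — absorption
    = s·p+(t·(t+t·p)+t'·t)'   — double negation
    = s·p+(t·t+t'·t)'   — absorption
    = s·p+t'   — distribution
These differ: at p=0, s=1, t=0, E1 = 0 but E2 = 1.

No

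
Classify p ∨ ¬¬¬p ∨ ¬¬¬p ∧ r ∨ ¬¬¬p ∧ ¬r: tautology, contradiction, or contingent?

tautology

p ∨ ¬¬¬p ∨ ¬¬¬p ∧ r ∨ ¬¬¬p ∧ ¬r
= p ∨ ¬¬¬p ∨ ¬¬¬p   (distribution)
= p ∨ ¬¬¬p   (idempotence)
= p ∨ ¬p   (double negation)
= True   (complement)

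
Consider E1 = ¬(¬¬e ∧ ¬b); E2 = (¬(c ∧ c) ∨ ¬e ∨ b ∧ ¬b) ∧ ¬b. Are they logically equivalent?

No

E1: ¬(¬¬e ∧ ¬b)
    = ¬e ∨ b   — De Morgan
E2: (¬(c ∧ c) ∨ ¬e ∨ b ∧ ¬b) ∧ ¬b
    = (¬c ∨ ¬e ∨ b ∧ ¬b) ∧ ¬b   — idempotence
    = (¬c ∨ ¬e) ∧ ¬b   — complement / identity
These differ: at b=1, c=0, e=0, E1 = 1 but E2 = 0.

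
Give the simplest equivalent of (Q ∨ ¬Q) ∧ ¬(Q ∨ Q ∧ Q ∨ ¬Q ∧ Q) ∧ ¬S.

¬Q ∧ ¬S

(Q ∨ ¬Q) ∧ ¬(Q ∨ Q ∧ Q ∨ ¬Q ∧ Q) ∧ ¬S
= (Q ∨ ¬Q) ∧ ¬(Q ∨ Q) ∧ ¬S   [distribution]
= (Q ∨ ¬Q) ∧ ¬Q ∧ ¬S   [idempotence]
= ¬Q ∧ ¬S   [complement / identity]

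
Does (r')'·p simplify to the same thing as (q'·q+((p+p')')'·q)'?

E1: (r')'·p
    = r·p
E2: (q'·q+((p+p')')'·q)'
    = (q'·q+(p+p')·q)'
    = (q'·q+q)'
    = q'
These differ: at p=0, q=0, r=0, E1 = 0 but E2 = 1.

No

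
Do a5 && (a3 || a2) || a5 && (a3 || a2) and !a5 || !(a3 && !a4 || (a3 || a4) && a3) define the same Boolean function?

E1: a5 && (a3 || a2) || a5 && (a3 || a2)
    = a5 && (a3 || a2)   (idempotence)
E2: !a5 || !(a3 && !a4 || (a3 || a4) && a3)
    = !a5 || !(a3 && !a4 || a3)   (absorption)
    = !a5 || !a3   (absorption)
These differ: at a2=0, a3=1, a4=0, a5=0, E1 = 0 but E2 = 1.

No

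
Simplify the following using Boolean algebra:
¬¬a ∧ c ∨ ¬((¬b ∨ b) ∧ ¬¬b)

a ∧ c ∨ ¬b

¬¬a ∧ c ∨ ¬((¬b ∨ b) ∧ ¬¬b)
= ¬¬a ∧ c ∨ ¬¬¬b   — complement / identity
= a ∧ c ∨ ¬¬¬b   — double negation
= a ∧ c ∨ ¬b   — double negation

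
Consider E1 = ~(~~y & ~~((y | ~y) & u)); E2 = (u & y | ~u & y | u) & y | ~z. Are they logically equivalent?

E1: ~(~~y & ~~((y | ~y) & u))
    = ~y | ~((y | ~y) & u)   (De Morgan)
    = ~y | ~u   (complement / identity)
E2: (u & y | ~u & y | u) & y | ~z
    = (y | u) & y | ~z   (distribution)
    = y | ~z   (absorption)
These differ: at u=1, y=0, z=1, E1 = 1 but E2 = 0.

No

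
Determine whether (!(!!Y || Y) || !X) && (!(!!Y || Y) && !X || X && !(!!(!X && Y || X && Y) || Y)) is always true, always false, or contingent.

(!(!!Y || Y) || !X) && (!(!!Y || Y) && !X || X && !(!!(!X && Y || X && Y) || Y))
= (!(!!Y || Y) || !X) && (!(!!Y || Y) && !X || X && !(!!Y || Y))   [distribution]
= (!(!!Y || Y) || !X) && !(!!Y || Y)   [distribution]
= !(!!Y || Y)   [absorption]
= !(Y || Y)   [double negation]
= !Y   [idempotence]
This depends on Y, so it is not a constant.

contingent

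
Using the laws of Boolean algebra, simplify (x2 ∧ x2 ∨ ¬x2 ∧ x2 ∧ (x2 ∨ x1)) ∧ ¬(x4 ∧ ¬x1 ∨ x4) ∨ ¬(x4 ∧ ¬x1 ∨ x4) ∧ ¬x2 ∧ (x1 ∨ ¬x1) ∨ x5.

¬x4 ∨ x5

(x2 ∧ x2 ∨ ¬x2 ∧ x2 ∧ (x2 ∨ x1)) ∧ ¬(x4 ∧ ¬x1 ∨ x4) ∨ ¬(x4 ∧ ¬x1 ∨ x4) ∧ ¬x2 ∧ (x1 ∨ ¬x1) ∨ x5
= (x2 ∧ x2 ∨ ¬x2 ∧ x2) ∧ ¬(x4 ∧ ¬x1 ∨ x4) ∨ ¬(x4 ∧ ¬x1 ∨ x4) ∧ ¬x2 ∧ (x1 ∨ ¬x1) ∨ x5   [absorption]
= (x2 ∧ x2 ∨ ¬x2 ∧ x2) ∧ ¬(x4 ∧ ¬x1 ∨ x4) ∨ ¬(x4 ∧ ¬x1 ∨ x4) ∧ ¬x2 ∨ x5   [complement / identity]
= x2 ∧ ¬(x4 ∧ ¬x1 ∨ x4) ∨ ¬(x4 ∧ ¬x1 ∨ x4) ∧ ¬x2 ∨ x5   [distribution]
= ¬(x4 ∧ ¬x1 ∨ x4) ∨ x5   [distribution]
= ¬x4 ∨ x5   [absorption]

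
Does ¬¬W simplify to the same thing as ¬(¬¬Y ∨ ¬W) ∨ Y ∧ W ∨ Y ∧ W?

E1: ¬¬W
    = W   — double negation
E2: ¬(¬¬Y ∨ ¬W) ∨ Y ∧ W ∨ Y ∧ W
    = ¬Y ∧ W ∨ Y ∧ W ∨ Y ∧ W   — De Morgan
    = ¬Y ∧ W ∨ Y ∧ W   — idempotence
    = W   — distribution
Both reduce to W, so they are equivalent.

Yes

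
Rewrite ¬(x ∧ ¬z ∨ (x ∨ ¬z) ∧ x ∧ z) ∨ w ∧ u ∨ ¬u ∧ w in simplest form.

¬(x ∧ ¬z ∨ (x ∨ ¬z) ∧ x ∧ z) ∨ w ∧ u ∨ ¬u ∧ w
= ¬(x ∧ ¬z ∨ (x ∨ ¬z) ∧ x ∧ z) ∨ w   (distribution)
= ¬(x ∧ ¬z ∨ x ∧ z) ∨ w   (absorption)
= ¬x ∨ w   (distribution)

¬x ∨ w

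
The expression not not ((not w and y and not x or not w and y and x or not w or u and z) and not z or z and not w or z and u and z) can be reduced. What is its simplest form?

not not ((not w and y and not x or not w and y and x or not w or u and z) and not z or z and not w or z and u and z)
= not not ((not w and y or not w or u and z) and not z or z and not w or z and u and z)   (distribution)
= not not ((not w or u and z) and not z or z and not w or z and u and z)   (absorption)
= not not ((not w or u and z) and not z or (not w or u and z) and z)   (distribution)
= not not (not w or u and z)   (distribution)
= not w or u and z   (double negation)

not w or u and z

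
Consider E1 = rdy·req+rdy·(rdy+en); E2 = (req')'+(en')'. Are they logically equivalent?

No

E1: rdy·req+rdy·(rdy+en)
    = rdy·req+rdy   [absorption]
    = rdy   [absorption]
E2: (req')'+(en')'
    = req+(en')'   [double negation]
    = req+en   [double negation]
These differ: at en=0, rdy=0, req=1, E1 = 0 but E2 = 1.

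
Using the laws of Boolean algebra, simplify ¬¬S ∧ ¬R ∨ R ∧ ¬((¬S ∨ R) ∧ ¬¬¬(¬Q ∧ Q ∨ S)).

S

¬¬S ∧ ¬R ∨ R ∧ ¬((¬S ∨ R) ∧ ¬¬¬(¬Q ∧ Q ∨ S))
= ¬¬S ∧ ¬R ∨ R ∧ ¬((¬S ∨ R) ∧ ¬(¬Q ∧ Q ∨ S))
= ¬¬S ∧ ¬R ∨ R ∧ ¬((¬S ∨ R) ∧ ¬S)
= ¬¬S ∧ ¬R ∨ R ∧ ¬¬S
= ¬¬S
= S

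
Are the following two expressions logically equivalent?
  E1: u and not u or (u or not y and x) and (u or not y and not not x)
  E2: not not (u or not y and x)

E1: u and not u or (u or not y and x) and (u or not y and not not x)
    = u and not u or (u or not y and x) and (u or not y and x)
    = (u or not y and x) and (u or not y and x)
    = u or not y and x
E2: not not (u or not y and x)
    = u or not y and x
Both reduce to u or not y and x, so they are equivalent.

Yes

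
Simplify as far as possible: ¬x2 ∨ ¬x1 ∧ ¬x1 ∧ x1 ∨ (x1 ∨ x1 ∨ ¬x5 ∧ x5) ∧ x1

¬x2 ∨ x1

¬x2 ∨ ¬x1 ∧ ¬x1 ∧ x1 ∨ (x1 ∨ x1 ∨ ¬x5 ∧ x5) ∧ x1
= ¬x2 ∨ ¬x1 ∧ x1 ∨ (x1 ∨ x1 ∨ ¬x5 ∧ x5) ∧ x1   — idempotence
= ¬x2 ∨ ¬x1 ∧ x1 ∨ (x1 ∨ x1) ∧ x1   — complement / identity
= ¬x2 ∨ ¬x1 ∧ x1 ∨ x1 ∧ x1   — idempotence
= ¬x2 ∨ x1   — distribution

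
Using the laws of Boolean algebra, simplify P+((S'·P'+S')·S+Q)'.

P+Q'

P+((S'·P'+S')·S+Q)'
= P+(S'·S+Q)'   [absorption]
= P+Q'   [complement / identity]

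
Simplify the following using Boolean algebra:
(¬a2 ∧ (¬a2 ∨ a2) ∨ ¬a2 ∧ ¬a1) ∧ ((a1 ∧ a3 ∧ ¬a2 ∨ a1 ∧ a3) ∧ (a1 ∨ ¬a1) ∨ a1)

¬a2 ∧ a1

(¬a2 ∧ (¬a2 ∨ a2) ∨ ¬a2 ∧ ¬a1) ∧ ((a1 ∧ a3 ∧ ¬a2 ∨ a1 ∧ a3) ∧ (a1 ∨ ¬a1) ∨ a1)
= (¬a2 ∧ (¬a2 ∨ a2) ∨ ¬a2 ∧ ¬a1) ∧ (a1 ∧ a3 ∧ (a1 ∨ ¬a1) ∨ a1)   — absorption
= (¬a2 ∧ (¬a2 ∨ a2) ∨ ¬a2 ∧ ¬a1) ∧ (a1 ∧ a3 ∨ a1)   — complement / identity
= (¬a2 ∧ (¬a2 ∨ a2) ∨ ¬a2 ∧ ¬a1) ∧ a1   — absorption
= (¬a2 ∨ ¬a2 ∧ ¬a1) ∧ a1   — complement / identity
= ¬a2 ∧ a1   — absorption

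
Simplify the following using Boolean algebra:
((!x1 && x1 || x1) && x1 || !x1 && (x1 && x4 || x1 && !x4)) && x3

((!x1 && x1 || x1) && x1 || !x1 && (x1 && x4 || x1 && !x4)) && x3
= (x1 && x1 || !x1 && (x1 && x4 || x1 && !x4)) && x3   [complement / identity]
= (x1 && x1 || !x1 && x1) && x3   [distribution]
= x1 && x3   [distribution]

x1 && x3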